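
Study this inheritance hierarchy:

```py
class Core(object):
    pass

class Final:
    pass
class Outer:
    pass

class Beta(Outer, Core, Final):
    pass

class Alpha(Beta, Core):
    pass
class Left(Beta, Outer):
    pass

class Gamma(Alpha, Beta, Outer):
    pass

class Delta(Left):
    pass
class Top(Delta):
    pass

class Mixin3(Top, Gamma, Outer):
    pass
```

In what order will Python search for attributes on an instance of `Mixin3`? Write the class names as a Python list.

L[Mixin3] = Mixin3 + merge(L[Top], L[Gamma], L[Outer], [Top Gamma Outer])
  take Top:  [Top Delta Left Beta Outer Core Final object] + [Gamma Alpha Beta Outer Core Final object] + [Outer object] + [Top Gamma Outer]
  take Delta:  [Delta Left Beta Outer Core Final object] + [Gamma Alpha Beta Outer Core Final object] + [Outer object] + [Gamma Outer]
  take Left:  [Left Beta Outer Core Final object] + [Gamma Alpha Beta Outer Core Final object] + [Outer object] + [Gamma Outer]
  take Gamma:  [Beta Outer Core Final object] + [Gamma Alpha Beta Outer Core Final object] + [Outer object] + [Gamma Outer]
  take Alpha:  [Beta Outer Core Final object] + [Alpha Beta Outer Core Final object] + [Outer object] + [Outer]
  take Beta:  [Beta Outer Core Final object] + [Beta Outer Core Final object] + [Outer object] + [Outer]
  take Outer:  [Outer Core Final object] + [Outer Core Final object] + [Outer object] + [Outer]
  take Core:  [Core Final object] + [Core Final object] + [object]
  take Final:  [Final object] + [Final object] + [object]
  take object:  [object] + [object] + [object]

[Mixin3, Top, Delta, Left, Gamma, Alpha, Beta, Outer, Core, Final, object]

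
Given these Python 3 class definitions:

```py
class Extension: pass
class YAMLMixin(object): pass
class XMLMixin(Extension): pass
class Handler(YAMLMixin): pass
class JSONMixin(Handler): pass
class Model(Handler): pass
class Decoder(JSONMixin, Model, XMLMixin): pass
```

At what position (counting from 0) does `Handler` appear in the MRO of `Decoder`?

L[Decoder] = Decoder + merge(L[JSONMixin], L[Model], L[XMLMixin], [JSONMixin Model XMLMixin])
  take JSONMixin:  [JSONMixin Handler YAMLMixin object] + [Model Handler YAMLMixin object] + [XMLMixin Extension object] + [JSONMixin Model XMLMixin]
  take Model:  [Handler YAMLMixin object] + [Model Handler YAMLMixin object] + [XMLMixin Extension object] + [Model XMLMixin]
  take Handler:  [Handler YAMLMixin object] + [Handler YAMLMixin object] + [XMLMixin Extension object] + [XMLMixin]
  take YAMLMixin:  [YAMLMixin object] + [YAMLMixin object] + [XMLMixin Extension object] + [XMLMixin]
  take XMLMixin:  [object] + [object] + [XMLMixin Extension object] + [XMLMixin]
  take Extension:  [object] + [object] + [Extension object]
  take object:  [object] + [object] + [object]
MRO: Decoder JSONMixin Model Handler YAMLMixin XMLMixin Extension object
Handler sits at index 3.

3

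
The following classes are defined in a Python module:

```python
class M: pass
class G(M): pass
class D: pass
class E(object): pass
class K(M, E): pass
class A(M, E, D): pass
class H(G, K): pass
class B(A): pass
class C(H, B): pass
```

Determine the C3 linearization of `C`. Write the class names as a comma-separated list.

C, H, G, K, B, A, M, E, D, object

L[C] = C + merge(L[H], L[B], [H B])
  take H:  [H G K M E object] + [B A M E D object] + [H B]
  take G:  [G K M E object] + [B A M E D object] + [B]
  take K:  [K M E object] + [B A M E D object] + [B]
  take B:  [M E object] + [B A M E D object] + [B]
  take A:  [M E object] + [A M E D object]
  take M:  [M E object] + [M E D object]
  take E:  [E object] + [E D object]
  take D:  [object] + [D object]
  take object:  [object] + [object]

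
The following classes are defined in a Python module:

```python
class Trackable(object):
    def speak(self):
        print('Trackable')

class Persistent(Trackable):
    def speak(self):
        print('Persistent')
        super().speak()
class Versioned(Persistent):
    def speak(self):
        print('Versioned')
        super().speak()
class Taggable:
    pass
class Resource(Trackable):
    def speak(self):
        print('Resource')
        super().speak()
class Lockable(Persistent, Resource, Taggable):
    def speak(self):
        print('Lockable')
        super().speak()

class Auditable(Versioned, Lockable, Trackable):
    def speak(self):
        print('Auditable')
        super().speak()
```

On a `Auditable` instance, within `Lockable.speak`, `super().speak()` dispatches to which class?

L[Auditable] = Auditable + merge(L[Versioned], L[Lockable], L[Trackable], [Versioned Lockable Trackable])
  take Versioned:  [Versioned Persistent Trackable object] + [Lockable Persistent Resource Trackable Taggable object] + [Trackable object] + [Versioned Lockable Trackable]
  take Lockable:  [Persistent Trackable object] + [Lockable Persistent Resource Trackable Taggable object] + [Trackable object] + [Lockable Trackable]
  take Persistent:  [Persistent Trackable object] + [Persistent Resource Trackable Taggable object] + [Trackable object] + [Trackable]
  take Resource:  [Trackable object] + [Resource Trackable Taggable object] + [Trackable object] + [Trackable]
  take Trackable:  [Trackable object] + [Trackable Taggable object] + [Trackable object] + [Trackable]
  take Taggable:  [object] + [Taggable object] + [object]
  take object:  [object] + [object] + [object]
MRO: Auditable Versioned Lockable Persistent Resource Trackable Taggable object
super() in Lockable.speak on a Auditable instance goes to the class after Lockable in Auditable's MRO: Persistent.

Persistent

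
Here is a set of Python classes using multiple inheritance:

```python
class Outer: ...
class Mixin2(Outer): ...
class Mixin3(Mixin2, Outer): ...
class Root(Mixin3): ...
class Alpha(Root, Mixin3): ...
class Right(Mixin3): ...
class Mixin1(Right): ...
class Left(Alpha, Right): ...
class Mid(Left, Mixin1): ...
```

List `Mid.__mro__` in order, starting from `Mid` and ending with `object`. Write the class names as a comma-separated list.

L[Mid] = Mid + merge(L[Left], L[Mixin1], [Left Mixin1])
  take Left:  [Left Alpha Root Right Mixin3 Mixin2 Outer object] + [Mixin1 Right Mixin3 Mixin2 Outer object] + [Left Mixin1]
  take Alpha:  [Alpha Root Right Mixin3 Mixin2 Outer object] + [Mixin1 Right Mixin3 Mixin2 Outer object] + [Mixin1]
  take Root:  [Root Right Mixin3 Mixin2 Outer object] + [Mixin1 Right Mixin3 Mixin2 Outer object] + [Mixin1]
  take Mixin1:  [Right Mixin3 Mixin2 Outer object] + [Mixin1 Right Mixin3 Mixin2 Outer object] + [Mixin1]
  take Right:  [Right Mixin3 Mixin2 Outer object] + [Right Mixin3 Mixin2 Outer object]
  take Mixin3:  [Mixin3 Mixin2 Outer object] + [Mixin3 Mixin2 Outer object]
  take Mixin2:  [Mixin2 Outer object] + [Mixin2 Outer object]
  take Outer:  [Outer object] + [Outer object]
  take object:  [object] + [object]

Mid, Left, Alpha, Root, Mixin1, Right, Mixin3, Mixin2, Outer, object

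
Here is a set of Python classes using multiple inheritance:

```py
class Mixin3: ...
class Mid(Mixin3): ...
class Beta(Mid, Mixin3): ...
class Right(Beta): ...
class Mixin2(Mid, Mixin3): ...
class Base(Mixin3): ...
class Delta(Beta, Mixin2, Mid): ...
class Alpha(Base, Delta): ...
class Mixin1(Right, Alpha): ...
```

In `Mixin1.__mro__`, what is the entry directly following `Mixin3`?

L[Mixin1] = Mixin1 + merge(L[Right], L[Alpha], [Right Alpha])
  take Right:  [Right Beta Mid Mixin3 object] + [Alpha Base Delta Beta Mixin2 Mid Mixin3 object] + [Right Alpha]
  take Alpha:  [Beta Mid Mixin3 object] + [Alpha Base Delta Beta Mixin2 Mid Mixin3 object] + [Alpha]
  take Base:  [Beta Mid Mixin3 object] + [Base Delta Beta Mixin2 Mid Mixin3 object]
  take Delta:  [Beta Mid Mixin3 object] + [Delta Beta Mixin2 Mid Mixin3 object]
  take Beta:  [Beta Mid Mixin3 object] + [Beta Mixin2 Mid Mixin3 object]
  take Mixin2:  [Mid Mixin3 object] + [Mixin2 Mid Mixin3 object]
  take Mid:  [Mid Mixin3 object] + [Mid Mixin3 object]
  take Mixin3:  [Mixin3 object] + [Mixin3 object]
  take object:  [object] + [object]
MRO: Mixin1 Right Alpha Base Delta Beta Mixin2 Mid Mixin3 object
Mixin3 is at position 8; next is object.

object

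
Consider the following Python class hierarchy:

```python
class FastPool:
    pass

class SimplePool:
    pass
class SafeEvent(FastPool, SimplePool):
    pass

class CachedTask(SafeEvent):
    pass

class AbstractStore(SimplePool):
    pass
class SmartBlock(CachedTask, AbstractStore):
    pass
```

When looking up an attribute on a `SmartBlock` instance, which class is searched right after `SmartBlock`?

CachedTask

L[SmartBlock] = SmartBlock + merge(L[CachedTask], L[AbstractStore], [CachedTask AbstractStore])
  take CachedTask:  [CachedTask SafeEvent FastPool SimplePool object] + [AbstractStore SimplePool object] + [CachedTask AbstractStore]
  take SafeEvent:  [SafeEvent FastPool SimplePool object] + [AbstractStore SimplePool object] + [AbstractStore]
  take FastPool:  [FastPool SimplePool object] + [AbstractStore SimplePool object] + [AbstractStore]
  take AbstractStore:  [SimplePool object] + [AbstractStore SimplePool object] + [AbstractStore]
  take SimplePool:  [SimplePool object] + [SimplePool object]
  take object:  [object] + [object]
MRO: SmartBlock CachedTask SafeEvent FastPool AbstractStore SimplePool object
SmartBlock is at position 0; next is CachedTask.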